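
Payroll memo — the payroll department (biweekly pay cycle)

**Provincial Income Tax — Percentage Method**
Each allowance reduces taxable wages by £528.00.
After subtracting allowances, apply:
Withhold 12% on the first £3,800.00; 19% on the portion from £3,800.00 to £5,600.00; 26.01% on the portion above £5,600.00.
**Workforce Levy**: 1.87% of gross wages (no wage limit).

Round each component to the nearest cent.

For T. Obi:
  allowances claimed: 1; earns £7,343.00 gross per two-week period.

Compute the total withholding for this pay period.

Provincial Income Tax: taxable = £7,343.00 − 1×£528.00 = £6,815.00
  £798.00 + 26.01% × (£6,815.00 − £5,600.00) = £798.00 + 26.01% × £1,215.00 = £1,114.02
Workforce Levy: 1.87% × £7,343.00 = £137.31
Total: £1,114.02 + £137.31 = £1,251.33

£1,251.33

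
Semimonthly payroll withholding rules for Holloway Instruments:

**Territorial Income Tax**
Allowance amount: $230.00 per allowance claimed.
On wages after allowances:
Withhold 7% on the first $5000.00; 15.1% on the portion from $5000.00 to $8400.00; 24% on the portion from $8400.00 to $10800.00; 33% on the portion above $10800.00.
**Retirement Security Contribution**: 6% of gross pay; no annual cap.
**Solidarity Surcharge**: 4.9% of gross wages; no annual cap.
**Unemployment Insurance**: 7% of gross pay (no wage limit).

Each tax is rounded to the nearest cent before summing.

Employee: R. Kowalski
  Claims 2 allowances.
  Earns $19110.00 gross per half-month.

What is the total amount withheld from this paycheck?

Territorial Income Tax: taxable = $19110.00 − 2×$230.00 = $18650.00
  $1439.40 + 33% × ($18650.00 − $10800.00) = $1439.40 + 33% × $7850.00 = $4029.90
Retirement Security Contribution: 6% × $19110.00 = $1146.60
Solidarity Surcharge: 4.9% × $19110.00 = $936.39
Unemployment Insurance: 7% × $19110.00 = $1337.70
Total: $4029.90 + $1146.60 + $936.39 + $1337.70 = $7450.59

$7450.59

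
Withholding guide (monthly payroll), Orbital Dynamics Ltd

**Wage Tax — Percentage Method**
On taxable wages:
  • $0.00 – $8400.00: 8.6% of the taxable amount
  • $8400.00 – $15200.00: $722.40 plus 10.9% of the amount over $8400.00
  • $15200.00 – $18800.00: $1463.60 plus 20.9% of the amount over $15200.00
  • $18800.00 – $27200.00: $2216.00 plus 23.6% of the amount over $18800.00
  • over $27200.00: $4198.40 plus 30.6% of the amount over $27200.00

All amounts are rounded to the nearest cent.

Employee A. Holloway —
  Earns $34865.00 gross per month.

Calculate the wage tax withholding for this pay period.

$6543.89

Wage Tax: taxable = $34865.00
  $4198.40 + 30.6% × ($34865.00 − $27200.00) = $4198.40 + 30.6% × $7665.00 = $6543.89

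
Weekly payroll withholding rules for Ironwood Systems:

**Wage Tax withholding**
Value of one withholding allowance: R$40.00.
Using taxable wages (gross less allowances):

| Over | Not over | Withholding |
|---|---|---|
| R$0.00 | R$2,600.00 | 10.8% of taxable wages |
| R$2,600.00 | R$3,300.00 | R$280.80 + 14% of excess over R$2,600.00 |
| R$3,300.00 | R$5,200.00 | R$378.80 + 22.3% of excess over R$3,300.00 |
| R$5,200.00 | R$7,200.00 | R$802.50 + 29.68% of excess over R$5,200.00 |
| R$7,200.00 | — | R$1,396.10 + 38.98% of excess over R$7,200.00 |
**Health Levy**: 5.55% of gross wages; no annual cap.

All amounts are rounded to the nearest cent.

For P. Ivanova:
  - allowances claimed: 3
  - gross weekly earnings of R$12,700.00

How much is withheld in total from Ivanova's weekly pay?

Wage Tax: taxable = R$12,700.00 − 3×R$40.00 = R$12,580.00
  R$1,396.10 + 38.98% × (R$12,580.00 − R$7,200.00) = R$1,396.10 + 38.98% × R$5,380.00 = R$3,493.22
Health Levy: 5.55% × R$12,700.00 = R$704.85
Total: R$3,493.22 + R$704.85 = R$4,198.07

R$4,198.07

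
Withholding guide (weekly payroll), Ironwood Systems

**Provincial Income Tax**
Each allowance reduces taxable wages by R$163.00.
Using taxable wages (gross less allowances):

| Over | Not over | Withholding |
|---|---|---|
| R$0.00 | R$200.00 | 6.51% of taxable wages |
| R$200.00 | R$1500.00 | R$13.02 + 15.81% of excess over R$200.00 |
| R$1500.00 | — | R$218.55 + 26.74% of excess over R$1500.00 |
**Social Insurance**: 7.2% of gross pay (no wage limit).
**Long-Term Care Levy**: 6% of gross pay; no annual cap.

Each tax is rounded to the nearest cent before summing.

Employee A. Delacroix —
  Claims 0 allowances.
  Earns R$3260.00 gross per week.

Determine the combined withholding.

R$1119.49

Provincial Income Tax: taxable = R$3260.00
  R$218.55 + 26.74% × (R$3260.00 − R$1500.00) = R$218.55 + 26.74% × R$1760.00 = R$689.17
Social Insurance: 7.2% × R$3260.00 = R$234.72
Long-Term Care Levy: 6% × R$3260.00 = R$195.60
Total: R$689.17 + R$234.72 + R$195.60 = R$1119.49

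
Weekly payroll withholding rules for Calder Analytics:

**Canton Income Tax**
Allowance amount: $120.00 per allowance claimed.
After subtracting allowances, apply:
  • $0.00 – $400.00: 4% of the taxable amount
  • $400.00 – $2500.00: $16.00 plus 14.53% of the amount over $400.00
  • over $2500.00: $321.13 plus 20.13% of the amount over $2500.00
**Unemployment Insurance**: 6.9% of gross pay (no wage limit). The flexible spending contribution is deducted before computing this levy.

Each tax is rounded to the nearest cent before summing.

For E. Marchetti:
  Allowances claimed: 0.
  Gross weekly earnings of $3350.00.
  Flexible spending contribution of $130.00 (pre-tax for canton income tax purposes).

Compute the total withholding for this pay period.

Canton Income Tax: taxable = $3350.00 − $130.00 = $3220.00
  $321.13 + 20.13% × ($3220.00 − $2500.00) = $321.13 + 20.13% × $720.00 = $466.07
Unemployment Insurance: 6.9% × $3220.00 = $222.18
Total: $466.07 + $222.18 = $688.25

$688.25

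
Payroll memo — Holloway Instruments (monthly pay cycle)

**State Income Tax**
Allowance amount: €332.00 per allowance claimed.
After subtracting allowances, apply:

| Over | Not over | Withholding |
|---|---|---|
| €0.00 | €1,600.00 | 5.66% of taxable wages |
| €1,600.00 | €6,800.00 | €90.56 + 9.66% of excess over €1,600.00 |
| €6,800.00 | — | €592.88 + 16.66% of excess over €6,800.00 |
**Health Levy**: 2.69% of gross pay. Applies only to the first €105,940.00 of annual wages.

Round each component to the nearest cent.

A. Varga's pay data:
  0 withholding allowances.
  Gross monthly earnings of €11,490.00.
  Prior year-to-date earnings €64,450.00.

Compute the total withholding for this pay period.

State Income Tax: taxable = €11,490.00
  €592.88 + 16.66% × (€11,490.00 − €6,800.00) = €592.88 + 16.66% × €4,690.00 = €1,374.23
Health Levy: 2.69% × €11,490.00 = €309.08
Total: €1,374.23 + €309.08 = €1,683.31

€1,683.31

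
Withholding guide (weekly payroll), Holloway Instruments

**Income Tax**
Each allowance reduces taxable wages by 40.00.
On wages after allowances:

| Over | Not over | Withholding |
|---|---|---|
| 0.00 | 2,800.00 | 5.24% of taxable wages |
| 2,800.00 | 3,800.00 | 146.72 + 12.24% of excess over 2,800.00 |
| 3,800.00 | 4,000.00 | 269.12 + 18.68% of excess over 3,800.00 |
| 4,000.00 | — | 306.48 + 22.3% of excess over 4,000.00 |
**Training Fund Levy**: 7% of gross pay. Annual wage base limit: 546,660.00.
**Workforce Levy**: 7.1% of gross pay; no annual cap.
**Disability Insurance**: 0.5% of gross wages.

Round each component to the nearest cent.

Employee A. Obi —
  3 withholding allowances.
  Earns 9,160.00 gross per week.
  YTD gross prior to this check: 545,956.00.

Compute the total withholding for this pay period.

2,175.84

Income Tax: taxable = 9,160.00 − 3×40.00 = 9,040.00
  306.48 + 22.3% × (9,040.00 − 4,000.00) = 306.48 + 22.3% × 5,040.00 = 1,430.40
Training Fund Levy: cap 546,660.00 − YTD 545,956.00 = 704.00 subject; 7% × 704.00 = 49.28
Workforce Levy: 7.1% × 9,160.00 = 650.36
Disability Insurance: 0.5% × 9,160.00 = 45.80
Total: 1,430.40 + 49.28 + 650.36 + 45.80 = 2,175.84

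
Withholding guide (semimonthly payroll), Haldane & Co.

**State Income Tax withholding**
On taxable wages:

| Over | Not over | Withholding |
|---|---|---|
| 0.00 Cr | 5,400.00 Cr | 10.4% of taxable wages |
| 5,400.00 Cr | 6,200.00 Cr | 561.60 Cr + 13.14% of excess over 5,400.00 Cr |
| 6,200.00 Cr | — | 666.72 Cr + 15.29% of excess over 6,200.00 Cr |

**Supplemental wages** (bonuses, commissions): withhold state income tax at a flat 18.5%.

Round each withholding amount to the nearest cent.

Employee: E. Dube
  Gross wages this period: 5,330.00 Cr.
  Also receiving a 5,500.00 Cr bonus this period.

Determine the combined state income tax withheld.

1,571.82 Cr

State Income Tax: taxable = 5,330.00 Cr
  10.4% × 5,330.00 Cr = 554.32 Cr
Supplemental (18.5% flat on bonus): 18.5% × 5,500.00 Cr = 1,017.50 Cr
Total state income tax: 554.32 Cr + 1,017.50 Cr = 1,571.82 Cr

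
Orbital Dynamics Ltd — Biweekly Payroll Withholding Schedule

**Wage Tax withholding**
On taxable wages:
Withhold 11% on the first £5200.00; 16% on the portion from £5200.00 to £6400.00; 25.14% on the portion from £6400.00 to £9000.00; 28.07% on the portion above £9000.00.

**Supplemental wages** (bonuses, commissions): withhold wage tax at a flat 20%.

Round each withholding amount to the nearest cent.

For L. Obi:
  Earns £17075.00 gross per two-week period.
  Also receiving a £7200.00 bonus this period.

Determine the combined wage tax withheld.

£5124.29

Wage Tax: taxable = £17075.00
  £1417.64 + 28.07% × (£17075.00 − £9000.00) = £1417.64 + 28.07% × £8075.00 = £3684.29
Supplemental (20% flat on bonus): 20% × £7200.00 = £1440.00
Total wage tax: £3684.29 + £1440.00 = £5124.29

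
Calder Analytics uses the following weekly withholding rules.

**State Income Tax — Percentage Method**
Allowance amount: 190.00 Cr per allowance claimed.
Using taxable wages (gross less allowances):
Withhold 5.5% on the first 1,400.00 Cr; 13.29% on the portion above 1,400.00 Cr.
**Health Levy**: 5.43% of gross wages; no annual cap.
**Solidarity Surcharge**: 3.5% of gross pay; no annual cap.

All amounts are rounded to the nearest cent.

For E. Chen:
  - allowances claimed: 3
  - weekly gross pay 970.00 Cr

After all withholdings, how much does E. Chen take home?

State Income Tax: taxable = 970.00 Cr − 3×190.00 Cr = 400.00 Cr
  5.5% × 400.00 Cr = 22.00 Cr
Health Levy: 5.43% × 970.00 Cr = 52.67 Cr
Solidarity Surcharge: 3.5% × 970.00 Cr = 33.95 Cr
Total withheld: 22.00 Cr + 52.67 Cr + 33.95 Cr = 108.62 Cr
Net pay: 970.00 Cr − 108.62 Cr = 861.38 Cr

861.38 Cr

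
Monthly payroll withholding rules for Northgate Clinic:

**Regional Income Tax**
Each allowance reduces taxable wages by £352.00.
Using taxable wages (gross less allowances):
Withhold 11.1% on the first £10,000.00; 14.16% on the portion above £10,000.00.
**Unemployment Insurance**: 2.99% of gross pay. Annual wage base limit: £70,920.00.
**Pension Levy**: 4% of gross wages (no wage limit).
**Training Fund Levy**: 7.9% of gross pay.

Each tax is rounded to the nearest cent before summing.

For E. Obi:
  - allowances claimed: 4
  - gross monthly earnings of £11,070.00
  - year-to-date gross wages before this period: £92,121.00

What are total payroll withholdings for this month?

Regional Income Tax: taxable = £11,070.00 − 4×£352.00 = £9,662.00
  11.1% × £9,662.00 = £1,072.48
Unemployment Insurance: YTD £92,121.00 ≥ cap £70,920.00 → £0.00
Pension Levy: 4% × £11,070.00 = £442.80
Training Fund Levy: 7.9% × £11,070.00 = £874.53
Total: £1,072.48 + £0.00 + £442.80 + £874.53 = £2,389.81

£2,389.81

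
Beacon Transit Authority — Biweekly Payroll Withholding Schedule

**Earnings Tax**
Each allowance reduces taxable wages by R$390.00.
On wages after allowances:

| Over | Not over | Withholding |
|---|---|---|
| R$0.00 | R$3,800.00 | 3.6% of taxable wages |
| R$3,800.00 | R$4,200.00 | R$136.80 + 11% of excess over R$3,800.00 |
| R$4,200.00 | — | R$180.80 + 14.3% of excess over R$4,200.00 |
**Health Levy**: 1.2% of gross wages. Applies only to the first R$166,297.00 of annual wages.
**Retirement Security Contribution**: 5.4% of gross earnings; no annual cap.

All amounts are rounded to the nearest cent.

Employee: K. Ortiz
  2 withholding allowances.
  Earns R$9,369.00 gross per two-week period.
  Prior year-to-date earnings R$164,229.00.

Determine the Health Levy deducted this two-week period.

R$24.82

Health Levy: cap R$166,297.00 − YTD R$164,229.00 = R$2,068.00 subject; 1.2% × R$2,068.00 = R$24.82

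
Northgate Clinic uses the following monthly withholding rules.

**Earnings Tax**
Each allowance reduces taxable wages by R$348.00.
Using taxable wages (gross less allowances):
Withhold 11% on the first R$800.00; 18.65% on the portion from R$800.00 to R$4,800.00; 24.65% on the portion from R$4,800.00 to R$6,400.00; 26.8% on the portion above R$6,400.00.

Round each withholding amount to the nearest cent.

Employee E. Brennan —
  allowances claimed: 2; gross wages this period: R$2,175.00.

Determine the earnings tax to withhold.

R$214.63

Earnings Tax: taxable = R$2,175.00 − 2×R$348.00 = R$1,479.00
  R$88.00 + 18.65% × (R$1,479.00 − R$800.00) = R$88.00 + 18.65% × R$679.00 = R$214.63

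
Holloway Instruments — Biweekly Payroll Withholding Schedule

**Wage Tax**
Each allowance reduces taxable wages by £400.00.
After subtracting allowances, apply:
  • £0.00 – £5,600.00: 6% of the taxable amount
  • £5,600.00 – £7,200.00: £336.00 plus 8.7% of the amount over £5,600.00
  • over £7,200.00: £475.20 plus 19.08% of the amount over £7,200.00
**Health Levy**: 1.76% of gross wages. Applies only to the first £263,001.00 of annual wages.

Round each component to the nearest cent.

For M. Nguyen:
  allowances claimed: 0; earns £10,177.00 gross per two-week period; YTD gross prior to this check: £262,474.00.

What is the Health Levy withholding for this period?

Health Levy: cap £263,001.00 − YTD £262,474.00 = £527.00 subject; 1.76% × £527.00 = £9.28

£9.28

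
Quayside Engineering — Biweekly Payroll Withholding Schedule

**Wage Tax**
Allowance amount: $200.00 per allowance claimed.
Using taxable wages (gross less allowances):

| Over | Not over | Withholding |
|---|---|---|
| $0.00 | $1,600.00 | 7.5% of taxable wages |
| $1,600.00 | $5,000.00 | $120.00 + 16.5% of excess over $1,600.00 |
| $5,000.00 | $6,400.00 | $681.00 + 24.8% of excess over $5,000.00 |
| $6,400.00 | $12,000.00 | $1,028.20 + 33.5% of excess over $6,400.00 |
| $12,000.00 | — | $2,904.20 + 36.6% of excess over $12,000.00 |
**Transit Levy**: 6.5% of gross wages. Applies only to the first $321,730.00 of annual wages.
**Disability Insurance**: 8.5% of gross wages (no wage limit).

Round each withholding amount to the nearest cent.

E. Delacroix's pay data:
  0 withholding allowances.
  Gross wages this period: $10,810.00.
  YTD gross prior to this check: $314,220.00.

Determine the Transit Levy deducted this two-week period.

Transit Levy: cap $321,730.00 − YTD $314,220.00 = $7,510.00 subject; 6.5% × $7,510.00 = $488.15

$488.15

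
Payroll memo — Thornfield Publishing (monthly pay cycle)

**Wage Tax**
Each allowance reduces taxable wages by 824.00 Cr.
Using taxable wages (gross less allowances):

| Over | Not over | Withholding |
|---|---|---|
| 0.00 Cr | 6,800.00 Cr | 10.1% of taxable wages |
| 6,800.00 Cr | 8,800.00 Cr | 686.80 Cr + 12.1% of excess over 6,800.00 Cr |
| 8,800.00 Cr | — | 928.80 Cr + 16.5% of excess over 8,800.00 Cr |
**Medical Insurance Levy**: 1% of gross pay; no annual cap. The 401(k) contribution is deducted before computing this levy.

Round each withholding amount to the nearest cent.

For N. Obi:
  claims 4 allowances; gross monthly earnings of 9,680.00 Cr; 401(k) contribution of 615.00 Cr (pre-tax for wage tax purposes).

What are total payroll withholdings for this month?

Wage Tax: taxable = 9,680.00 Cr − 615.00 Cr − 4×824.00 Cr = 5,769.00 Cr
  10.1% × 5,769.00 Cr = 582.67 Cr
Medical Insurance Levy: 1% × 9,065.00 Cr = 90.65 Cr
Total: 582.67 Cr + 90.65 Cr = 673.32 Cr

673.32 Cr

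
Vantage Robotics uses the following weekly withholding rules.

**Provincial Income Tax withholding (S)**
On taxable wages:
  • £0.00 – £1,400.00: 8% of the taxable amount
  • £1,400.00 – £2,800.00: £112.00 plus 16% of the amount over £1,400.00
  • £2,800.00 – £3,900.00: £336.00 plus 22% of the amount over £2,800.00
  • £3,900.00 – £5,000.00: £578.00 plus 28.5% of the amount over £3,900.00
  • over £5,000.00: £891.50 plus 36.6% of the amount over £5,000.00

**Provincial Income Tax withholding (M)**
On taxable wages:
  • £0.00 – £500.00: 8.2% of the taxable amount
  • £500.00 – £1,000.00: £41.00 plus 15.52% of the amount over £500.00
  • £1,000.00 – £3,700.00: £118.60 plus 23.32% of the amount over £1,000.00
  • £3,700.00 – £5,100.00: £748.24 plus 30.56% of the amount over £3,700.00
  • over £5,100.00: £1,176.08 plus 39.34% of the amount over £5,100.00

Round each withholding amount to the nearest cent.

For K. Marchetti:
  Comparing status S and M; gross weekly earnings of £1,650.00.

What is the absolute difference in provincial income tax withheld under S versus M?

Provincial Income Tax (S): taxable = £1,650.00
  £112.00 + 16% × (£1,650.00 − £1,400.00) = £112.00 + 16% × £250.00 = £152.00
Provincial Income Tax (M): taxable = £1,650.00
  £118.60 + 23.32% × (£1,650.00 − £1,000.00) = £118.60 + 23.32% × £650.00 = £270.18
Difference: |£152.00 − £270.18| = £118.18 (higher under M)

£118.18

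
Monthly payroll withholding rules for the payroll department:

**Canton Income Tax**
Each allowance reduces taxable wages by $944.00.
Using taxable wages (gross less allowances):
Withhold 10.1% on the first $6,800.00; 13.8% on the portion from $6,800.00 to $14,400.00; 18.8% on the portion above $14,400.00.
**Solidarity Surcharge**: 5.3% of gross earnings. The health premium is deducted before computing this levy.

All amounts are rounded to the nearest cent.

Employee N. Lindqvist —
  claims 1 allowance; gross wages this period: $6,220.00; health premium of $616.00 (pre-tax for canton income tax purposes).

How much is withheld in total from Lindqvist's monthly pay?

$767.67

Canton Income Tax: taxable = $6,220.00 − $616.00 − 1×$944.00 = $4,660.00
  10.1% × $4,660.00 = $470.66
Solidarity Surcharge: 5.3% × $5,604.00 = $297.01
Total: $470.66 + $297.01 = $767.67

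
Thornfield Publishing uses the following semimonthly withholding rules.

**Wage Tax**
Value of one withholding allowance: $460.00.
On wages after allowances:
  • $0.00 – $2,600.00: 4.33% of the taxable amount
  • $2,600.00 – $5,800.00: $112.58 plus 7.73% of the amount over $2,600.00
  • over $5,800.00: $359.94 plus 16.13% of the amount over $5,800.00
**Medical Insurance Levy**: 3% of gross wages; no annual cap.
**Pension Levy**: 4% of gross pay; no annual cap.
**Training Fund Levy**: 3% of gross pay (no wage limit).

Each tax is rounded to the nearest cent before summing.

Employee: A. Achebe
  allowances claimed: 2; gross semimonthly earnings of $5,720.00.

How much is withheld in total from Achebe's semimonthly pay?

Wage Tax: taxable = $5,720.00 − 2×$460.00 = $4,800.00
  $112.58 + 7.73% × ($4,800.00 − $2,600.00) = $112.58 + 7.73% × $2,200.00 = $282.64
Medical Insurance Levy: 3% × $5,720.00 = $171.60
Pension Levy: 4% × $5,720.00 = $228.80
Training Fund Levy: 3% × $5,720.00 = $171.60
Total: $282.64 + $171.60 + $228.80 + $171.60 = $854.64

$854.64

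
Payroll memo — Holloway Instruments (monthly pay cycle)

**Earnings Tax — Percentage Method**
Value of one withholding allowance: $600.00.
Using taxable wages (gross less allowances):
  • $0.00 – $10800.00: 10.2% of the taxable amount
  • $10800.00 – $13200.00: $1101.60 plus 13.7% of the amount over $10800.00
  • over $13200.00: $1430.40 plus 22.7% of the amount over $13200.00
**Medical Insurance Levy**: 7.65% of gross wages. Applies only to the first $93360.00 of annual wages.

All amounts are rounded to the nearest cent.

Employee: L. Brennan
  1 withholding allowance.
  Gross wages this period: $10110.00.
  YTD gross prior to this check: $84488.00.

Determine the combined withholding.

Earnings Tax: taxable = $10110.00 − 1×$600.00 = $9510.00
  10.2% × $9510.00 = $970.02
Medical Insurance Levy: cap $93360.00 − YTD $84488.00 = $8872.00 subject; 7.65% × $8872.00 = $678.71
Total: $970.02 + $678.71 = $1648.73

$1648.73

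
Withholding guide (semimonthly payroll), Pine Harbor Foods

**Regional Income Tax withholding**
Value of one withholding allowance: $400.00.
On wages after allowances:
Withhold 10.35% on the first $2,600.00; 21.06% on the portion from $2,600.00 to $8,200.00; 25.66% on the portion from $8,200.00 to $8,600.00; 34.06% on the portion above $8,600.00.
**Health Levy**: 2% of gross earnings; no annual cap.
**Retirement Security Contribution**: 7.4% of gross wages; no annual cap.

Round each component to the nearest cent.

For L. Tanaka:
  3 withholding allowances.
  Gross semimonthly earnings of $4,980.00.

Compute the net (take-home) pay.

$3,994.27

Regional Income Tax: taxable = $4,980.00 − 3×$400.00 = $3,780.00
  $269.10 + 21.06% × ($3,780.00 − $2,600.00) = $269.10 + 21.06% × $1,180.00 = $517.61
Health Levy: 2% × $4,980.00 = $99.60
Retirement Security Contribution: 7.4% × $4,980.00 = $368.52
Total withheld: $517.61 + $99.60 + $368.52 = $985.73
Net pay: $4,980.00 − $985.73 = $3,994.27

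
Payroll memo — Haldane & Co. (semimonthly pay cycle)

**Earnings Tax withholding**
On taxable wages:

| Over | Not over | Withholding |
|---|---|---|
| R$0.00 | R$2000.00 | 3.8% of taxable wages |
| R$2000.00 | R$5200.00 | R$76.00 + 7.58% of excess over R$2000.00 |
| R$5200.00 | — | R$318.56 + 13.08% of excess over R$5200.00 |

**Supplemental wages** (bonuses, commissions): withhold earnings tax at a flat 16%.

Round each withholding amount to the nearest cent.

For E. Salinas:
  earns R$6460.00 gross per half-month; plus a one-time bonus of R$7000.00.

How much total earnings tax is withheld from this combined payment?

R$1603.37

Earnings Tax: taxable = R$6460.00
  R$318.56 + 13.08% × (R$6460.00 − R$5200.00) = R$318.56 + 13.08% × R$1260.00 = R$483.37
Supplemental (16% flat on bonus): 16% × R$7000.00 = R$1120.00
Total earnings tax: R$483.37 + R$1120.00 = R$1603.37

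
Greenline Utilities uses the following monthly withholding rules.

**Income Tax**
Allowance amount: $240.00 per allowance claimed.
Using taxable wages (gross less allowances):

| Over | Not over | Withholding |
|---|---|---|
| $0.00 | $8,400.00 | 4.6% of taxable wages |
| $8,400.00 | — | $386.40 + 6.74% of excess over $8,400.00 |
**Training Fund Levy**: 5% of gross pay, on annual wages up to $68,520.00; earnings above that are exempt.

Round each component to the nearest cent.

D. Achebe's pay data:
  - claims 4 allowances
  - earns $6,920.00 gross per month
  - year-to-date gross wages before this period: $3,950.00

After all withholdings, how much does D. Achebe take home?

Income Tax: taxable = $6,920.00 − 4×$240.00 = $5,960.00
  4.6% × $5,960.00 = $274.16
Training Fund Levy: 5% × $6,920.00 = $346.00
Total withheld: $274.16 + $346.00 = $620.16
Net pay: $6,920.00 − $620.16 = $6,299.84

$6,299.84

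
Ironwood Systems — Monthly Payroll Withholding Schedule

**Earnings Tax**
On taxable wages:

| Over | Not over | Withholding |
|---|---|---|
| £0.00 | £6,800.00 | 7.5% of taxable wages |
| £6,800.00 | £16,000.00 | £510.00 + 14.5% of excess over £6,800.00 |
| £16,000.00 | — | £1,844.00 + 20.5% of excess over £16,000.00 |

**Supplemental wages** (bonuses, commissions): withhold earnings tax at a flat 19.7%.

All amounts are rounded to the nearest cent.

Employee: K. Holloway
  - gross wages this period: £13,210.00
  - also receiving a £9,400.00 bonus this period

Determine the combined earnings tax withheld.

Earnings Tax: taxable = £13,210.00
  £510.00 + 14.5% × (£13,210.00 − £6,800.00) = £510.00 + 14.5% × £6,410.00 = £1,439.45
Supplemental (19.7% flat on bonus): 19.7% × £9,400.00 = £1,851.80
Total earnings tax: £1,439.45 + £1,851.80 = £3,291.25

£3,291.25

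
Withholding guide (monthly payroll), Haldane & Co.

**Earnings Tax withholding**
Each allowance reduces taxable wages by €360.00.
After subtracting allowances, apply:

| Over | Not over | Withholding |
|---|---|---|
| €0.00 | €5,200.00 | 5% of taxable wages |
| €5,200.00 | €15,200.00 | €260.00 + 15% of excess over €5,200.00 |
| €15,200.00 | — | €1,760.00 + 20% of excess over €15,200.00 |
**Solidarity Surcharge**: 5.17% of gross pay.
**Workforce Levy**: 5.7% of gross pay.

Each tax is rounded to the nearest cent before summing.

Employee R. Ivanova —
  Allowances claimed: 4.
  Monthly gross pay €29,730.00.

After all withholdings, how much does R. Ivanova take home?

Earnings Tax: taxable = €29,730.00 − 4×€360.00 = €28,290.00
  €1,760.00 + 20% × (€28,290.00 − €15,200.00) = €1,760.00 + 20% × €13,090.00 = €4,378.00
Solidarity Surcharge: 5.17% × €29,730.00 = €1,537.04
Workforce Levy: 5.7% × €29,730.00 = €1,694.61
Total withheld: €4,378.00 + €1,537.04 + €1,694.61 = €7,609.65
Net pay: €29,730.00 − €7,609.65 = €22,120.35

€22,120.35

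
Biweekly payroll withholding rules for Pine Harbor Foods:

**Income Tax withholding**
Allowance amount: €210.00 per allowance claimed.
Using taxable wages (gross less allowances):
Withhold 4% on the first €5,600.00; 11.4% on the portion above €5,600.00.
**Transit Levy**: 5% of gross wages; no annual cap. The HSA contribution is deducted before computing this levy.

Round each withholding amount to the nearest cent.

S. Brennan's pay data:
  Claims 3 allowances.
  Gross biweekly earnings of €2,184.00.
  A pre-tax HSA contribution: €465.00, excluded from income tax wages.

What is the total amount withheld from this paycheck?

Income Tax: taxable = €2,184.00 − €465.00 − 3×€210.00 = €1,089.00
  4% × €1,089.00 = €43.56
Transit Levy: 5% × €1,719.00 = €85.95
Total: €43.56 + €85.95 = €129.51

€129.51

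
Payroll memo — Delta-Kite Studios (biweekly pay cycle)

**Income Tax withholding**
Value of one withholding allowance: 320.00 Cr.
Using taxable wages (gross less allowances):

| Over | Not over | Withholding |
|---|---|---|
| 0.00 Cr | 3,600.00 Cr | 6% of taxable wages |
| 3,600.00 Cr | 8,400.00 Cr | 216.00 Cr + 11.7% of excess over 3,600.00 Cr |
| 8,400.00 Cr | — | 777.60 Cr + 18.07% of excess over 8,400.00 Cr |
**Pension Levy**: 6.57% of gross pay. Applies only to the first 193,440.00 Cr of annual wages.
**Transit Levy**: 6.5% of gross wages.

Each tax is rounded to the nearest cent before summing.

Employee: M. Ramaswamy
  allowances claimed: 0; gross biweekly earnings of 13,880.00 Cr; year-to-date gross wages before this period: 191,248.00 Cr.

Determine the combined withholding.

Income Tax: taxable = 13,880.00 Cr
  777.60 Cr + 18.07% × (13,880.00 Cr − 8,400.00 Cr) = 777.60 Cr + 18.07% × 5,480.00 Cr = 1,767.84 Cr
Pension Levy: cap 193,440.00 Cr − YTD 191,248.00 Cr = 2,192.00 Cr subject; 6.57% × 2,192.00 Cr = 144.01 Cr
Transit Levy: 6.5% × 13,880.00 Cr = 902.20 Cr
Total: 1,767.84 Cr + 144.01 Cr + 902.20 Cr = 2,814.05 Cr

2,814.05 Cr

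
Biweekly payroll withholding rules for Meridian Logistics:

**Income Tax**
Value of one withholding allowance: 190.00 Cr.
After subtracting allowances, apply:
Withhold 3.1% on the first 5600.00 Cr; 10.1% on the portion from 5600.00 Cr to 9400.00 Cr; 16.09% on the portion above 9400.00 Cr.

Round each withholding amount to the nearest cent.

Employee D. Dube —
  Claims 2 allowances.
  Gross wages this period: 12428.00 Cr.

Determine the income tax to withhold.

Income Tax: taxable = 12428.00 Cr − 2×190.00 Cr = 12048.00 Cr
  557.40 Cr + 16.09% × (12048.00 Cr − 9400.00 Cr) = 557.40 Cr + 16.09% × 2648.00 Cr = 983.46 Cr

983.46 Cr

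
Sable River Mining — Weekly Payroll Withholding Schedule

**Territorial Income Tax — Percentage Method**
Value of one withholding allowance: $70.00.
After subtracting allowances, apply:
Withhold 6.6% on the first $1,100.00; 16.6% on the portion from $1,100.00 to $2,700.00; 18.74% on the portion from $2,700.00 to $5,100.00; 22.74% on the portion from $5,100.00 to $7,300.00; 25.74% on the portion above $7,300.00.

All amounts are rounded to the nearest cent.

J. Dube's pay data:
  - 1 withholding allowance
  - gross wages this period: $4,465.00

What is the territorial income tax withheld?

$655.84

Territorial Income Tax: taxable = $4,465.00 − 1×$70.00 = $4,395.00
  $338.20 + 18.74% × ($4,395.00 − $2,700.00) = $338.20 + 18.74% × $1,695.00 = $655.84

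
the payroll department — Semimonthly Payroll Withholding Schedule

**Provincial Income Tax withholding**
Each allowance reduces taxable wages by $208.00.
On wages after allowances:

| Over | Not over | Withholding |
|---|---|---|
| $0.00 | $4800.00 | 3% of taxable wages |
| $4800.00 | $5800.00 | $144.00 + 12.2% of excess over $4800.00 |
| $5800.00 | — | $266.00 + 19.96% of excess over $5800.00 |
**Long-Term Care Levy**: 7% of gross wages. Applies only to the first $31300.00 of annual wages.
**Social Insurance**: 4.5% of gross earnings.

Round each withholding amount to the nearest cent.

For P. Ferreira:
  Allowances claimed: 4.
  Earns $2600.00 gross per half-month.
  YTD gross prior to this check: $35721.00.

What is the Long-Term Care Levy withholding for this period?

$0.00

Long-Term Care Levy: YTD $35721.00 ≥ cap $31300.00 → $0.00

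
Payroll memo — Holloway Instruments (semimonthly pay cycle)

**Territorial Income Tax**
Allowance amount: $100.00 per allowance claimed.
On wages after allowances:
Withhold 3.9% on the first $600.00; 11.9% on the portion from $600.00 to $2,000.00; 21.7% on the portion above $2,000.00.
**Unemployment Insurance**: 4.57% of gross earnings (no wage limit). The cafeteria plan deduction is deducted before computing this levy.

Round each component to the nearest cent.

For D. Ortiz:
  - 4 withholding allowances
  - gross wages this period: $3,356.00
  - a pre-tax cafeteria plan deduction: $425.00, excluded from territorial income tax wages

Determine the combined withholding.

Territorial Income Tax: taxable = $3,356.00 − $425.00 − 4×$100.00 = $2,531.00
  $190.00 + 21.7% × ($2,531.00 − $2,000.00) = $190.00 + 21.7% × $531.00 = $305.23
Unemployment Insurance: 4.57% × $2,931.00 = $133.95
Total: $305.23 + $133.95 = $439.18

$439.18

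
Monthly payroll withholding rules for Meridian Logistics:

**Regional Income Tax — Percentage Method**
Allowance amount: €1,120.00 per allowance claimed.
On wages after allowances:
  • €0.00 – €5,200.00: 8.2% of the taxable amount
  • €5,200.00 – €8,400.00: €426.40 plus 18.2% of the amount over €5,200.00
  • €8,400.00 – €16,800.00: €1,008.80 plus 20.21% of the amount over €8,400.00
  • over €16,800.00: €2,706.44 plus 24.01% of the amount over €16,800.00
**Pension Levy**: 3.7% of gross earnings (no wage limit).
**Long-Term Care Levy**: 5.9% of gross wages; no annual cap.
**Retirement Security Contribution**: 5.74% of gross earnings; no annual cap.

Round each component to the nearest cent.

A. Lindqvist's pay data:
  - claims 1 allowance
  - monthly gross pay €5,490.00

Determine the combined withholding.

Regional Income Tax: taxable = €5,490.00 − 1×€1,120.00 = €4,370.00
  8.2% × €4,370.00 = €358.34
Pension Levy: 3.7% × €5,490.00 = €203.13
Long-Term Care Levy: 5.9% × €5,490.00 = €323.91
Retirement Security Contribution: 5.74% × €5,490.00 = €315.13
Total: €358.34 + €203.13 + €323.91 + €315.13 = €1,200.51

€1,200.51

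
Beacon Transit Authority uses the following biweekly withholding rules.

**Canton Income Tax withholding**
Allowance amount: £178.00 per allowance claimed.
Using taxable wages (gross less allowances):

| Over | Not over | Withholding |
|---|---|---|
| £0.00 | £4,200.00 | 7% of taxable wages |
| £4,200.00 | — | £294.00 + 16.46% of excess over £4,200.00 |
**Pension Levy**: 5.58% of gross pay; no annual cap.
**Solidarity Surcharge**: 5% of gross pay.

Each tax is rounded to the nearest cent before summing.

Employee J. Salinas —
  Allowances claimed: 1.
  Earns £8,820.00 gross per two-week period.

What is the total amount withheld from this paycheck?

Canton Income Tax: taxable = £8,820.00 − 1×£178.00 = £8,642.00
  £294.00 + 16.46% × (£8,642.00 − £4,200.00) = £294.00 + 16.46% × £4,442.00 = £1,025.15
Pension Levy: 5.58% × £8,820.00 = £492.16
Solidarity Surcharge: 5% × £8,820.00 = £441.00
Total: £1,025.15 + £492.16 + £441.00 = £1,958.31

£1,958.31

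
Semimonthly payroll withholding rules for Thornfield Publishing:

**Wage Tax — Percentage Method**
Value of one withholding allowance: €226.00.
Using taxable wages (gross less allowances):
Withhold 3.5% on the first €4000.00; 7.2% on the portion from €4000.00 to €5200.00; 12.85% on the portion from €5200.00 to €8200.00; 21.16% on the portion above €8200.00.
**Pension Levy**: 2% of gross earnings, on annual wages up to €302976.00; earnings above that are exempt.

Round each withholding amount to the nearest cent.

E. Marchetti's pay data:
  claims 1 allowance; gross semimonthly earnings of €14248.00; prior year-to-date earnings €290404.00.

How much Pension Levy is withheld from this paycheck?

Pension Levy: cap €302976.00 − YTD €290404.00 = €12572.00 subject; 2% × €12572.00 = €251.44

€251.44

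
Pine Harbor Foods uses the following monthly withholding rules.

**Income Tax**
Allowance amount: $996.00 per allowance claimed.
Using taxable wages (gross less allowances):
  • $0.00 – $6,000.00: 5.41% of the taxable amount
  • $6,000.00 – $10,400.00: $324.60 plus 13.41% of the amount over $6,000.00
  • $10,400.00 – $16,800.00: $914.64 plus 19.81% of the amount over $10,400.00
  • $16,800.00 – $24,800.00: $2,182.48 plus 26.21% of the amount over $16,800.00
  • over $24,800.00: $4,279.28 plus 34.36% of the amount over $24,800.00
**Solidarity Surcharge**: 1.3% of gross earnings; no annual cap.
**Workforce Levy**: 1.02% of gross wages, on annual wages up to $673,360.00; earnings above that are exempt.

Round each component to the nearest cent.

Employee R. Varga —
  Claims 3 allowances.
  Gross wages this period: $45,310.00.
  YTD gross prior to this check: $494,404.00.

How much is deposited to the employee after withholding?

Income Tax: taxable = $45,310.00 − 3×$996.00 = $42,322.00
  $4,279.28 + 34.36% × ($42,322.00 − $24,800.00) = $4,279.28 + 34.36% × $17,522.00 = $10,299.84
Solidarity Surcharge: 1.3% × $45,310.00 = $589.03
Workforce Levy: 1.02% × $45,310.00 = $462.16
Total withheld: $10,299.84 + $589.03 + $462.16 = $11,351.03
Net pay: $45,310.00 − $11,351.03 = $33,958.97

$33,958.97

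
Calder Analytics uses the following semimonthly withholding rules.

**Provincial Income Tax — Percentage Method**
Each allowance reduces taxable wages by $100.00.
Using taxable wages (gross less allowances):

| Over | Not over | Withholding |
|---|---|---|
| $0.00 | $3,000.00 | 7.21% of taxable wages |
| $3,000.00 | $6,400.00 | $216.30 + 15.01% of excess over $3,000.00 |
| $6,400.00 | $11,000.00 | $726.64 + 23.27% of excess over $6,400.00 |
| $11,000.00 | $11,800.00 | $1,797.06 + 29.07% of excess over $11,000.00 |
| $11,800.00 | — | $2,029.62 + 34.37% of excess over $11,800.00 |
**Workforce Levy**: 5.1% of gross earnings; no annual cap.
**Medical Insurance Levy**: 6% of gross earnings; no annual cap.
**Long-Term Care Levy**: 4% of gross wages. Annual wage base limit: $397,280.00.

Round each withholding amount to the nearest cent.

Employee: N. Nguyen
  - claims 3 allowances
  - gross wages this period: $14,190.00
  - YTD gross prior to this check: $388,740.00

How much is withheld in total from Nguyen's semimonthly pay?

Provincial Income Tax: taxable = $14,190.00 − 3×$100.00 = $13,890.00
  $2,029.62 + 34.37% × ($13,890.00 − $11,800.00) = $2,029.62 + 34.37% × $2,090.00 = $2,747.95
Workforce Levy: 5.1% × $14,190.00 = $723.69
Medical Insurance Levy: 6% × $14,190.00 = $851.40
Long-Term Care Levy: cap $397,280.00 − YTD $388,740.00 = $8,540.00 subject; 4% × $8,540.00 = $341.60
Total: $2,747.95 + $723.69 + $851.40 + $341.60 = $4,664.64

$4,664.64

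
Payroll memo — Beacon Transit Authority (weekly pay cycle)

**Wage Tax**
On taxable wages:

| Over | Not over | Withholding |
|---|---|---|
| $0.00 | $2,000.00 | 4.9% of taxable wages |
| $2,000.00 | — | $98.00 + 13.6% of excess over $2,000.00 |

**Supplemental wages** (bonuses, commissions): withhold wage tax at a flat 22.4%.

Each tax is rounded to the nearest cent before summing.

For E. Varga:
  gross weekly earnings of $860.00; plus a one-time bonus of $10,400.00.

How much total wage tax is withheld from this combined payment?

Wage Tax: taxable = $860.00
  4.9% × $860.00 = $42.14
Supplemental (22.4% flat on bonus): 22.4% × $10,400.00 = $2,329.60
Total wage tax: $42.14 + $2,329.60 = $2,371.74

$2,371.74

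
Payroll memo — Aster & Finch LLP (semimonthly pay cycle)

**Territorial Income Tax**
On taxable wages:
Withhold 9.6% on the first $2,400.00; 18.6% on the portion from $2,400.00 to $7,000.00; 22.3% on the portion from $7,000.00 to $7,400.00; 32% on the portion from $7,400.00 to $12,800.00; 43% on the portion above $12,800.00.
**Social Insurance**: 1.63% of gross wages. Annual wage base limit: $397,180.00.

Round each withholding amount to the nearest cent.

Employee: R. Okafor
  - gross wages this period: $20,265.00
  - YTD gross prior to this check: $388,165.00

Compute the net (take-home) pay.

Territorial Income Tax: taxable = $20,265.00
  $2,903.20 + 43% × ($20,265.00 − $12,800.00) = $2,903.20 + 43% × $7,465.00 = $6,113.15
Social Insurance: cap $397,180.00 − YTD $388,165.00 = $9,015.00 subject; 1.63% × $9,015.00 = $146.94
Total withheld: $6,113.15 + $146.94 = $6,260.09
Net pay: $20,265.00 − $6,260.09 = $14,004.91

$14,004.91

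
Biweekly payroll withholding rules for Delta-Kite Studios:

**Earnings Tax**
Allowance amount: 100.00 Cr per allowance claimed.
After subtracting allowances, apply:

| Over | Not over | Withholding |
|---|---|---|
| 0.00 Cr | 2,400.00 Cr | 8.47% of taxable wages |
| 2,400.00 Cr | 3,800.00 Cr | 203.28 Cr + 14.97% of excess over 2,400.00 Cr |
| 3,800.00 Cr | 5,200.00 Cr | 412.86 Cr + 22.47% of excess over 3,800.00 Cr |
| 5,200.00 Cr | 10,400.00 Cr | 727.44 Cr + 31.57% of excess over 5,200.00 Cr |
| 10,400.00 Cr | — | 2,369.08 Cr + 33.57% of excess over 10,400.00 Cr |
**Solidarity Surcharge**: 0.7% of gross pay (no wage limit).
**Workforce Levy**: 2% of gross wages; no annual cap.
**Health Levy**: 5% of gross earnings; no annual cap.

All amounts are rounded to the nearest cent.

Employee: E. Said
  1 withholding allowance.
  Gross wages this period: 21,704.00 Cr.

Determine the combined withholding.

7,801.47 Cr

Earnings Tax: taxable = 21,704.00 Cr − 1×100.00 Cr = 21,604.00 Cr
  2,369.08 Cr + 33.57% × (21,604.00 Cr − 10,400.00 Cr) = 2,369.08 Cr + 33.57% × 11,204.00 Cr = 6,130.26 Cr
Solidarity Surcharge: 0.7% × 21,704.00 Cr = 151.93 Cr
Workforce Levy: 2% × 21,704.00 Cr = 434.08 Cr
Health Levy: 5% × 21,704.00 Cr = 1,085.20 Cr
Total: 6,130.26 Cr + 151.93 Cr + 434.08 Cr + 1,085.20 Cr = 7,801.47 Cr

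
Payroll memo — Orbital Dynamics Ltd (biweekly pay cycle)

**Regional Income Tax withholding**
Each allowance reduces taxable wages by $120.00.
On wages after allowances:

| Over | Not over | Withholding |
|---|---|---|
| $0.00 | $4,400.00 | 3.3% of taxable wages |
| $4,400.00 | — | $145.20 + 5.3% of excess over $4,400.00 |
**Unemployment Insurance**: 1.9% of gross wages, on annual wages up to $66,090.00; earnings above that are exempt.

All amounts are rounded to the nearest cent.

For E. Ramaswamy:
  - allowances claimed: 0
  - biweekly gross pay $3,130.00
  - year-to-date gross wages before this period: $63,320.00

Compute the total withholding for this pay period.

$155.92

Regional Income Tax: taxable = $3,130.00
  3.3% × $3,130.00 = $103.29
Unemployment Insurance: cap $66,090.00 − YTD $63,320.00 = $2,770.00 subject; 1.9% × $2,770.00 = $52.63
Total: $103.29 + $52.63 = $155.92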